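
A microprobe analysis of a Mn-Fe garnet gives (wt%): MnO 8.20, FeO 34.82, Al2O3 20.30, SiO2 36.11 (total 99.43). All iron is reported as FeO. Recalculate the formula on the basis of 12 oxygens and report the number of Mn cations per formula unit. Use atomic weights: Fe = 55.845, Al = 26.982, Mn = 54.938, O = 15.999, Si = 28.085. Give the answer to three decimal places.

0.578 Mn apfu

MnO: 8.20/70.937 = 0.11560 mol → 0.11560 mol Mn, 0.11560 mol O.
FeO: 34.82/71.844 = 0.48466 mol → 0.48466 mol Fe, 0.48466 mol O.
Al2O3: 20.30/101.961 = 0.19910 mol → 0.39820 mol Al, 0.59730 mol O.
SiO2: 36.11/60.083 = 0.60100 mol → 0.60100 mol Si, 1.20200 mol O.
Total oxygen = 2.39956 mol. Normalization factor = 12/2.39956 = 5.00092.
Mn per 12 O = 0.11560 × 5.00092 = 0.578.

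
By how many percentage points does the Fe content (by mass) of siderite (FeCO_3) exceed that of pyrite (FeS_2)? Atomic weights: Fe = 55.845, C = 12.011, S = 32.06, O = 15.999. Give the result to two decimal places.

M(FeCO_3) = 115.853 g/mol, so wt% Fe = 55.845/115.853 × 100 = 48.20%.
M(FeS_2) = 119.965 g/mol, so wt% Fe = 55.845/119.965 × 100 = 46.55%.
48.20 − 46.55 = 1.65 pp.

1.65 percentage points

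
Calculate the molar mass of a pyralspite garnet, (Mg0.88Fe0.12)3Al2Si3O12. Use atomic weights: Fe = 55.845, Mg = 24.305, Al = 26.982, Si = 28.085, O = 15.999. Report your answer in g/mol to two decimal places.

414.48 g/mol

M = 2.64·24.305 + 0.36·55.845 + 2·26.982 + 3·28.085 + 12·15.999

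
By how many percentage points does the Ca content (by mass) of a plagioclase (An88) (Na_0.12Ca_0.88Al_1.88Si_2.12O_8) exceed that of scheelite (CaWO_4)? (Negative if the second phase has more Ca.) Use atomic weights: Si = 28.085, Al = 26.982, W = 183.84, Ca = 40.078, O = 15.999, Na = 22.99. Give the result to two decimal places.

Ca in Na_0.12Ca_0.88Al_1.88Si_2.12O_8: molar mass 276.286 g/mol; 0.88×40.078 = 35.269 g → 12.77 wt%.
Ca in CaWO_4: molar mass 287.914 g/mol; 1×40.078 = 40.078 g → 13.92 wt%.
Difference = 12.77 − 13.92 = -1.15 percentage points.

-1.15 percentage points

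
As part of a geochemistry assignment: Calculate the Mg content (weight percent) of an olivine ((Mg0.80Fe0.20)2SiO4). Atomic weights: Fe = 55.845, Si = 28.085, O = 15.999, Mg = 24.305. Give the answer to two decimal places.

25.37 weight percent

M((Mg0.80Fe0.20)2SiO4) = 153.307 g/mol.
Mg contributes 1.60 × 24.305 = 38.888 g per mole.
38.888/153.307 = 0.2537 → 25.37%.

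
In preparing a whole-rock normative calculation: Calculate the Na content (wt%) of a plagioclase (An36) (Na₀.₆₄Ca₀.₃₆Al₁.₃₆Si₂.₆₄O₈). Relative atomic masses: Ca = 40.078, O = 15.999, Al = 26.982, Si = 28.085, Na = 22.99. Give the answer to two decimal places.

5.49 wt%

M(Na₀.₆₄Ca₀.₃₆Al₁.₃₆Si₂.₆₄O₈) = 267.974 g/mol.
Na contributes 0.64 × 22.99 = 14.714 g per mole.
14.714/267.974 = 0.0549 → 5.49%.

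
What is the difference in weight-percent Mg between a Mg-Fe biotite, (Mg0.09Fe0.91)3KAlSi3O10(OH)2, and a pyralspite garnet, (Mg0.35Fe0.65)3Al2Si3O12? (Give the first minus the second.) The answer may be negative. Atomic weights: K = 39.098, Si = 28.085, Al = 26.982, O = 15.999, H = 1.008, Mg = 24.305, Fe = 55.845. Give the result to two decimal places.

Mg in (Mg0.09Fe0.91)3KAlSi3O10(OH)2: molar mass 503.358 g/mol; 0.27×24.305 = 6.562 g → 1.30 wt%.
Mg in (Mg0.35Fe0.65)3Al2Si3O12: molar mass 464.625 g/mol; 1.05×24.305 = 25.520 g → 5.49 wt%.
Difference = 1.30 − 5.49 = -4.19 percentage points.

-4.19 percentage points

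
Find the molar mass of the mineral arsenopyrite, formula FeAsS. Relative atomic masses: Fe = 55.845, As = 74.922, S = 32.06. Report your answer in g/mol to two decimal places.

162.83 g/mol

The formula mass is the sum 1×55.845 + 1×74.922 + 1×32.06.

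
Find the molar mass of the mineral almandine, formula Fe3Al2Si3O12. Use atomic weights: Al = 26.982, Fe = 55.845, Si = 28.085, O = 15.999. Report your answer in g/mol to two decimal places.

Fe: 3 × 55.845 = 167.5350
Al: 2 × 26.982 = 53.9640
Si: 3 × 28.085 = 84.2550
O: 12 × 15.999 = 191.9880
Summing the contributions gives the formula mass.

497.74 g/mol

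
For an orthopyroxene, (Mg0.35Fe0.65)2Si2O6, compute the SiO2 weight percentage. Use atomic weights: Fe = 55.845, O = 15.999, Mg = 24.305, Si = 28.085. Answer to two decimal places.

Molar mass of (Mg0.35Fe0.65)2Si2O6 = 0.70·24.305 + 1.30·55.845 + 2·28.085 + 6·15.999 = 241.776 g/mol.
Each formula unit contains 2 Si, equivalent to 2/1 = 2.0000 mol SiO2.
M(SiO2) = 1×28.085 + 2×15.999 = 60.083 g/mol.
Mass of SiO2 per formula unit = 2.0000 × 60.083 = 120.166 g.
SiO2 wt% = 120.166 / 241.776 × 100 = 49.70%.

49.70 wt%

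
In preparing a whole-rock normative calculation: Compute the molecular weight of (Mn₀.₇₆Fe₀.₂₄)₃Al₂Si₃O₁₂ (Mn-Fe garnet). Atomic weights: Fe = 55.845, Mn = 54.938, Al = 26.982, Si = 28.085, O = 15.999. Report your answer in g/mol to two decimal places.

495.67 g/mol

M = 2.28*54.938 + 0.72*55.845 + 2*26.982 + 3*28.085 + 12*15.999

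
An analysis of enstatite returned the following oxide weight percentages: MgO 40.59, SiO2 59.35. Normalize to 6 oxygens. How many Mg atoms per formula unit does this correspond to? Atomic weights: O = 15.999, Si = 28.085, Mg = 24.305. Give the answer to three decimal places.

2.026 Mg apfu

MgO: 40.59/40.304 = 1.00710 mol → 1.00710 mol Mg, 1.00710 mol O.
SiO2: 59.35/60.083 = 0.98780 mol → 0.98780 mol Si, 1.97560 mol O.
Total oxygen = 2.98270 mol. Normalization factor = 6/2.98270 = 2.01160.
Mg per 6 O = 1.00710 × 2.01160 = 2.026.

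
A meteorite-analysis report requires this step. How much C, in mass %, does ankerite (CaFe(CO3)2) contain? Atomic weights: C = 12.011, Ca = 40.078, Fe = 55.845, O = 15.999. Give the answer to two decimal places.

11.12 mass %

M(CaFe(CO3)2) = 215.939 g/mol.
C contributes 2 × 12.011 = 24.022 g per mole.
24.022/215.939 = 0.1112 → 11.12%.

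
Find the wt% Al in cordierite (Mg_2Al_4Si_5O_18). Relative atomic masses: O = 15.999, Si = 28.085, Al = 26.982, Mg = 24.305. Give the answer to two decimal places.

18.45 wt%

Formula mass = 2×24.305 + 4×26.982 + 5×28.085 + 18×15.999 = 584.945 g/mol, of which 107.928 g is Al.
So Al makes up 107.928/584.945 = 0.1845 of the mass, i.e. 18.45%.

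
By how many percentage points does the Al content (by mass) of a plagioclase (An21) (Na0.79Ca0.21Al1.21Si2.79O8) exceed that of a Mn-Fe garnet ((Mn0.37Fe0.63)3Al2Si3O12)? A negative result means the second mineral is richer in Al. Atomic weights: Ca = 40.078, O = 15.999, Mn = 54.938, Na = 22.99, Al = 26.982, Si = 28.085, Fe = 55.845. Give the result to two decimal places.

1.43 percentage points

M(Na0.79Ca0.21Al1.21Si2.79O8) = 265.576 g/mol, so wt% Al = 32.648/265.576 × 100 = 12.29%.
M((Mn0.37Fe0.63)3Al2Si3O12) = 496.735 g/mol, so wt% Al = 53.964/496.735 × 100 = 10.86%.
12.29 − 10.86 = 1.43 pp.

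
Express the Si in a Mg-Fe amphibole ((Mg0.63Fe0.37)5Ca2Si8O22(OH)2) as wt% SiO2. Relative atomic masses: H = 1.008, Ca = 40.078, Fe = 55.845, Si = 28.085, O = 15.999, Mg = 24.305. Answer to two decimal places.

Formula mass = 870.702 g/mol.
8 Si → 8.0000 mol SiO2 per formula unit; M(SiO2) = 60.083, so SiO2 mass = 480.664 g.
480.664/870.702 × 100 = 55.20 wt%.

55.20 wt%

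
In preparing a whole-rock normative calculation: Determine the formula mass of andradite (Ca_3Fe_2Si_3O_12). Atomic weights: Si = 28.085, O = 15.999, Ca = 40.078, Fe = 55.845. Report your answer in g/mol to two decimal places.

M = 3×40.078 + 2×55.845 + 3×28.085 + 12×15.999

508.17 g/mol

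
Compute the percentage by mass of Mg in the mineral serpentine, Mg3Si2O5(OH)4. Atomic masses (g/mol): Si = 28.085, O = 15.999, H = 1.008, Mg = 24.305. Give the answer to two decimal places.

M(Mg3Si2O5(OH)4) = 277.108 g/mol.
Mg contributes 3 × 24.305 = 72.915 g per mole.
72.915/277.108 = 0.2631 → 26.31%.

26.31 wt%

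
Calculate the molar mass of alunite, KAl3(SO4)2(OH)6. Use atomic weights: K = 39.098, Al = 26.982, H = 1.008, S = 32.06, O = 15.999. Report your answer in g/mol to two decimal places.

K: 1 × 39.098 = 39.0980
Al: 3 × 26.982 = 80.9460
S: 2 × 32.06 = 64.1200
O: 14 × 15.999 = 223.9860
H: 6 × 1.008 = 6.0480
Summing the contributions gives the formula mass.

414.20 g/mol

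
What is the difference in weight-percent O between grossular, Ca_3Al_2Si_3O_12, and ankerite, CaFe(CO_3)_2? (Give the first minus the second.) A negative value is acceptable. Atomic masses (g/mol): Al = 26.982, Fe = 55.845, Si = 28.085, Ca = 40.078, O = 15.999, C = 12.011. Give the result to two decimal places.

-1.83 percentage points

M(Ca_3Al_2Si_3O_12) = 450.441 g/mol, so wt% O = 191.988/450.441 × 100 = 42.62%.
M(CaFe(CO_3)_2) = 215.939 g/mol, so wt% O = 95.994/215.939 × 100 = 44.45%.
42.62 − 44.45 = -1.83 pp.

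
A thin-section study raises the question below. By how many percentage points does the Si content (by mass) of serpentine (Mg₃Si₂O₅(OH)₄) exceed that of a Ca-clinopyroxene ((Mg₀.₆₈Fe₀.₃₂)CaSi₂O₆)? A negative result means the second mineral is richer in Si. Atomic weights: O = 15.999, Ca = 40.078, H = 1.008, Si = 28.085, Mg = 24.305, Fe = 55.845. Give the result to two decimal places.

-4.51 percentage points

Si in Mg₃Si₂O₅(OH)₄: molar mass 277.108 g/mol; 2×28.085 = 56.170 g → 20.27 wt%.
Si in (Mg₀.₆₈Fe₀.₃₂)CaSi₂O₆: molar mass 226.640 g/mol; 2×28.085 = 56.170 g → 24.78 wt%.
Difference = 20.27 − 24.78 = -4.51 percentage points.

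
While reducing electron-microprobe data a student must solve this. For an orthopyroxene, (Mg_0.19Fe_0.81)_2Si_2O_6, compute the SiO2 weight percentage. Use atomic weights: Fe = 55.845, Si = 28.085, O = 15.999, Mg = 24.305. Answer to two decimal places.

Molar mass of (Mg_0.19Fe_0.81)_2Si_2O_6 = 0.38*24.305 + 1.62*55.845 + 2*28.085 + 6*15.999 = 251.869 g/mol.
Each formula unit contains 2 Si, equivalent to 2/1 = 2.0000 mol SiO2.
M(SiO2) = 1×28.085 + 2×15.999 = 60.083 g/mol.
Mass of SiO2 per formula unit = 2.0000 × 60.083 = 120.166 g.
SiO2 wt% = 120.166 / 251.869 × 100 = 47.71%.

47.71 wt%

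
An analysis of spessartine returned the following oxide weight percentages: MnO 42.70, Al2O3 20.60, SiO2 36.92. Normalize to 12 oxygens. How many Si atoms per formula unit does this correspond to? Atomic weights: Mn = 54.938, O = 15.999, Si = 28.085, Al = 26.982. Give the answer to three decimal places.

42.70 wt% MnO ÷ 70.937 g/mol = 0.60194 mol, giving 0.60194 Mn and 0.60194 O.
20.60 wt% Al2O3 ÷ 101.961 g/mol = 0.20204 mol, giving 0.40408 Al and 0.60612 O.
36.92 wt% SiO2 ÷ 60.083 g/mol = 0.61448 mol, giving 0.61448 Si and 1.22896 O.
Oxygen sums to 2.43702; scaling by 12/2.43702 = 4.92405 puts the formula on 12 O.
Si: 0.61448 × 4.92405 = 3.026 atoms per formula unit.

3.026 Si apfu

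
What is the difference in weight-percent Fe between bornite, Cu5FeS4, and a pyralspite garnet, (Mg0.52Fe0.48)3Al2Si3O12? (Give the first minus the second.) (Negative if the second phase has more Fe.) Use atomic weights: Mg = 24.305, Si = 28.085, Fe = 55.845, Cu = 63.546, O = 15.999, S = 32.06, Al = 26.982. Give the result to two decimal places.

M(Cu5FeS4) = 501.815 g/mol, so wt% Fe = 55.845/501.815 × 100 = 11.13%.
M((Mg0.52Fe0.48)3Al2Si3O12) = 448.540 g/mol, so wt% Fe = 80.417/448.540 × 100 = 17.93%.
11.13 − 17.93 = -6.80 pp.

-6.80 percentage points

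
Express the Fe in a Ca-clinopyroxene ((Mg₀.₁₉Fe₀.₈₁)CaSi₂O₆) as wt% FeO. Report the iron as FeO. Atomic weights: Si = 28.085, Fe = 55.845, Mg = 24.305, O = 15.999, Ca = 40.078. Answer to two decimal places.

M((Mg₀.₁₉Fe₀.₈₁)CaSi₂O₆) = 242.094 g/mol; M(FeO) = 71.844 g/mol.
Moles FeO per formula unit = 0.81 Fe ÷ 1 = 0.8100.
FeO fraction = (0.8100 × 71.844) / 242.094 = 58.194/242.094 = 0.2404.

24.04 wt%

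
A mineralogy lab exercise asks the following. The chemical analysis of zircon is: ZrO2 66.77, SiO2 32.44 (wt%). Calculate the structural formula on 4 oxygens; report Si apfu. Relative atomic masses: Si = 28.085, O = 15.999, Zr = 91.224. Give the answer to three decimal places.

ZrO2: 66.77/123.222 = 0.54187 mol → 0.54187 mol Zr, 1.08374 mol O.
SiO2: 32.44/60.083 = 0.53992 mol → 0.53992 mol Si, 1.07984 mol O.
Total oxygen = 2.16358 mol. Normalization factor = 4/2.16358 = 1.84879.
Si per 4 O = 0.53992 × 1.84879 = 0.998.

0.998 Si apfu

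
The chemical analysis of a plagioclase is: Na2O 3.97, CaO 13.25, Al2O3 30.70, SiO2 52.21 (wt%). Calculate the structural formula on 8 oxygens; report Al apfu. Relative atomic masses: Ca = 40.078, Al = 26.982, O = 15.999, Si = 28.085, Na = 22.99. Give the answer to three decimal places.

Na2O (M=61.979): mol = 0.06405; Na = 0.12810, O = 0.06405.
CaO (M=56.077): mol = 0.23628; Ca = 0.23628, O = 0.23628.
Al2O3 (M=101.961): mol = 0.30110; Al = 0.60220, O = 0.90330.
SiO2 (M=60.083): mol = 0.86896; Si = 0.86896, O = 1.73792.
ΣO = 2.94155; factor = 8/ΣO = 2.71965.
Al apfu = 0.60220 × 2.71965 = 1.638.

1.638 Al apfu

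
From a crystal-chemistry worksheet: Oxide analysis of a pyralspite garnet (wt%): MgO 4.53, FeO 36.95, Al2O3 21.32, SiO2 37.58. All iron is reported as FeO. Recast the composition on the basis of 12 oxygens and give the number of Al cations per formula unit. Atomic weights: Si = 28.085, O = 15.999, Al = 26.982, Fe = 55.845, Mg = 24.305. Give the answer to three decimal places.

2.003 Al apfu

MgO: 4.53/40.304 = 0.11240 mol → 0.11240 mol Mg, 0.11240 mol O.
FeO: 36.95/71.844 = 0.51431 mol → 0.51431 mol Fe, 0.51431 mol O.
Al2O3: 21.32/101.961 = 0.20910 mol → 0.41820 mol Al, 0.62730 mol O.
SiO2: 37.58/60.083 = 0.62547 mol → 0.62547 mol Si, 1.25094 mol O.
Total oxygen = 2.50495 mol. Normalization factor = 12/2.50495 = 4.79051.
Al per 12 O = 0.41820 × 4.79051 = 2.003.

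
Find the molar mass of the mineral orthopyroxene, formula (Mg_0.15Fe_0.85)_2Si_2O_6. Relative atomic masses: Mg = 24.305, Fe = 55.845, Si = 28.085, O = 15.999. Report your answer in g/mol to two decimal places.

254.39 g/mol

The formula mass is the sum 0.30×24.305 + 1.70×55.845 + 2×28.085 + 6×15.999.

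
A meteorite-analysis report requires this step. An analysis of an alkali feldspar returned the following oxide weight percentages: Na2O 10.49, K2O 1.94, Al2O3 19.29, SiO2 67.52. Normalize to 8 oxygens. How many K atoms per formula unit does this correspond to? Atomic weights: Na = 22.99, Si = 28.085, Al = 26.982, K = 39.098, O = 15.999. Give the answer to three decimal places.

0.110 K apfu

Na2O: 10.49/61.979 = 0.16925 mol → 0.33850 mol Na, 0.16925 mol O.
K2O: 1.94/94.195 = 0.02060 mol → 0.04120 mol K, 0.02060 mol O.
Al2O3: 19.29/101.961 = 0.18919 mol → 0.37838 mol Al, 0.56757 mol O.
SiO2: 67.52/60.083 = 1.12378 mol → 1.12378 mol Si, 2.24756 mol O.
Total oxygen = 3.00498 mol. Normalization factor = 8/3.00498 = 2.66225.
K per 8 O = 0.04120 × 2.66225 = 0.110.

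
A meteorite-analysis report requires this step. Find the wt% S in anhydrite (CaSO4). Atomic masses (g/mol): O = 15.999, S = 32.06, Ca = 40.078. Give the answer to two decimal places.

Molar mass of CaSO4: 1·40.078 + 1·32.06 + 4·15.999 = 136.134 g/mol.
Mass of S per formula unit: 1 × 32.06 = 32.060 g.
Weight fraction S = 32.060 / 136.134 = 0.2355.

23.55 wt%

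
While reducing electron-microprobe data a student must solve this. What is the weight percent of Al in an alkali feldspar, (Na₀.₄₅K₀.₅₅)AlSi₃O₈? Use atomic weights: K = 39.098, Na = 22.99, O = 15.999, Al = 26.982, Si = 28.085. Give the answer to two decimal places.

9.95 weight percent

Molar mass of (Na₀.₄₅K₀.₅₅)AlSi₃O₈: 0.45*22.99 + 0.55*39.098 + 1*26.982 + 3*28.085 + 8*15.999 = 271.078 g/mol.
Mass of Al per formula unit: 1 × 26.982 = 26.982 g.
Weight fraction Al = 26.982 / 271.078 = 0.0995.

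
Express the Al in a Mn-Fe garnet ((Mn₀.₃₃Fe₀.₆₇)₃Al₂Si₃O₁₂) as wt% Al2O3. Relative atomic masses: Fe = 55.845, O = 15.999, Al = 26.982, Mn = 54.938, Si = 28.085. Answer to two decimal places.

20.52 wt%

M((Mn₀.₃₃Fe₀.₆₇)₃Al₂Si₃O₁₂) = 496.844 g/mol; M(Al2O3) = 101.961 g/mol.
Moles Al2O3 per formula unit = 2 Al ÷ 2 = 1.0000.
Al2O3 fraction = (1.0000 × 101.961) / 496.844 = 101.961/496.844 = 0.2052.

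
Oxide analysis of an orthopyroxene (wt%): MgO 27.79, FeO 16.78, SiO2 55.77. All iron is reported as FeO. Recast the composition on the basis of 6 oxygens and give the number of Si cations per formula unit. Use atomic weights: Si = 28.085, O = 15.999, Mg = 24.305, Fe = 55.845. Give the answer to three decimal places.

2.004 Si apfu

MgO (M=40.304): mol = 0.68951; Mg = 0.68951, O = 0.68951.
FeO (M=71.844): mol = 0.23356; Fe = 0.23356, O = 0.23356.
SiO2 (M=60.083): mol = 0.92822; Si = 0.92822, O = 1.85644.
ΣO = 2.77951; factor = 6/ΣO = 2.15865.
Si apfu = 0.92822 × 2.15865 = 2.004.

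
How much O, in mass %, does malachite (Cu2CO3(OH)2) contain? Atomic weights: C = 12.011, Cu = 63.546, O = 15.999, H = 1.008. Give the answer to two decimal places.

36.18 mass %

M(Cu2CO3(OH)2) = 221.114 g/mol.
O contributes 5 × 15.999 = 79.995 g per mole.
79.995/221.114 = 0.3618 → 36.18%.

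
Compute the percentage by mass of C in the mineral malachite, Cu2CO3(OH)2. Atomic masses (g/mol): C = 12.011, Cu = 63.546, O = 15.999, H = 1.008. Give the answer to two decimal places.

Molar mass of Cu2CO3(OH)2: 2*63.546 + 1*12.011 + 5*15.999 + 2*1.008 = 221.114 g/mol.
Mass of C per formula unit: 1 × 12.011 = 12.011 g.
Weight fraction C = 12.011 / 221.114 = 0.0543.

5.43 wt%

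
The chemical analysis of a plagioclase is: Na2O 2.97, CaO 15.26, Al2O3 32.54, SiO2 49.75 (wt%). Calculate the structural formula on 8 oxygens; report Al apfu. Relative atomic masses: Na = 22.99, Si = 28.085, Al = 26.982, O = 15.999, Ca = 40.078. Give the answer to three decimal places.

1.741 Al apfu

Na2O: 2.97/61.979 = 0.04792 mol → 0.09584 mol Na, 0.04792 mol O.
CaO: 15.26/56.077 = 0.27213 mol → 0.27213 mol Ca, 0.27213 mol O.
Al2O3: 32.54/101.961 = 0.31914 mol → 0.63828 mol Al, 0.95742 mol O.
SiO2: 49.75/60.083 = 0.82802 mol → 0.82802 mol Si, 1.65604 mol O.
Total oxygen = 2.93351 mol. Normalization factor = 8/2.93351 = 2.72711.
Al per 8 O = 0.63828 × 2.72711 = 1.741.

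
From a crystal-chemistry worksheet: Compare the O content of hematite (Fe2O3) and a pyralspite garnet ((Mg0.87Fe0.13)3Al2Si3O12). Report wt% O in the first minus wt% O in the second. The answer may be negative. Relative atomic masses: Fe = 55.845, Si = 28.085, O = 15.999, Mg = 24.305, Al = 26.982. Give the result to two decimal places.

-16.16 percentage points

M(Fe2O3) = 159.687 g/mol, so wt% O = 47.997/159.687 × 100 = 30.06%.
M((Mg0.87Fe0.13)3Al2Si3O12) = 415.423 g/mol, so wt% O = 191.988/415.423 × 100 = 46.22%.
30.06 − 46.22 = -16.16 pp.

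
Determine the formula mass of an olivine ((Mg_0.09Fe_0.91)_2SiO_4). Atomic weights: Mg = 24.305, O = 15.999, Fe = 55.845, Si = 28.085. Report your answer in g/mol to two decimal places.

The formula mass is the sum 0.18·24.305 + 1.82·55.845 + 1·28.085 + 4·15.999.

198.09 g/mol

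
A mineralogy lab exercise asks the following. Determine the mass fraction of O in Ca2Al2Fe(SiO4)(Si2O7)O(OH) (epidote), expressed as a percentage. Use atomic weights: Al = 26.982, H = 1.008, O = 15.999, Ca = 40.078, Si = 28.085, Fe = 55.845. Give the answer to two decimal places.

43.04 wt%

Molar mass of Ca2Al2Fe(SiO4)(Si2O7)O(OH): 2×40.078 + 2×26.982 + 1×55.845 + 3×28.085 + 13×15.999 + 1×1.008 = 483.215 g/mol.
Mass of O per formula unit: 13 × 15.999 = 207.987 g.
Weight fraction O = 207.987 / 483.215 = 0.4304.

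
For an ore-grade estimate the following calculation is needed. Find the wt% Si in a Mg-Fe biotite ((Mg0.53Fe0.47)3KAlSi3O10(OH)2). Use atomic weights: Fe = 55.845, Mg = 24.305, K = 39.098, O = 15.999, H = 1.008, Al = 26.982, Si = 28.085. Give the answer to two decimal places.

Formula mass = 1.59*24.305 + 1.41*55.845 + 1*39.098 + 1*26.982 + 3*28.085 + 12*15.999 + 2*1.008 = 461.725 g/mol, of which 84.255 g is Si.
So Si makes up 84.255/461.725 = 0.1825 of the mass, i.e. 18.25%.

18.25 weight percent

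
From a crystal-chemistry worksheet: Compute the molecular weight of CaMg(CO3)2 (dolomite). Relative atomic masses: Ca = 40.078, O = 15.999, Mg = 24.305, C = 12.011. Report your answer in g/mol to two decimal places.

184.40 g/mol

Ca: 1 × 40.078 = 40.0780
Mg: 1 × 24.305 = 24.3050
C: 2 × 12.011 = 24.0220
O: 6 × 15.999 = 95.9940
Summing the contributions gives the formula mass.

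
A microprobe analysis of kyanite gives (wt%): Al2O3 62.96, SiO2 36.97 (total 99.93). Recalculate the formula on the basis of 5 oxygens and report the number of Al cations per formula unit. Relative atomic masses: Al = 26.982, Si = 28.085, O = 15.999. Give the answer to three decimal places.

62.96 wt% Al2O3 ÷ 101.961 g/mol = 0.61749 mol, giving 1.23498 Al and 1.85247 O.
36.97 wt% SiO2 ÷ 60.083 g/mol = 0.61532 mol, giving 0.61532 Si and 1.23064 O.
Oxygen sums to 3.08311; scaling by 5/3.08311 = 1.62174 puts the formula on 5 O.
Al: 1.23498 × 1.62174 = 2.003 atoms per formula unit.

2.003 Al apfu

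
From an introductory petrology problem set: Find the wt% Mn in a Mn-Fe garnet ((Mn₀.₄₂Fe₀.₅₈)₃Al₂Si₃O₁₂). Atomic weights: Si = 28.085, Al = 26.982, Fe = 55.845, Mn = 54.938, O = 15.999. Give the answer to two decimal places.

13.94 wt%

M((Mn₀.₄₂Fe₀.₅₈)₃Al₂Si₃O₁₂) = 496.599 g/mol.
Mn contributes 1.26 × 54.938 = 69.222 g per mole.
69.222/496.599 = 0.1394 → 13.94%.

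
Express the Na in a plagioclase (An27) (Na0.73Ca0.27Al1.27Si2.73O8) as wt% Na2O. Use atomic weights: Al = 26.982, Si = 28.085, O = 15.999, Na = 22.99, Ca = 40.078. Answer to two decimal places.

Formula mass = 266.535 g/mol.
0.73 Na → 0.3650 mol Na2O per formula unit; M(Na2O) = 61.979, so Na2O mass = 22.622 g.
22.622/266.535 × 100 = 8.49 wt%.

8.49 wt%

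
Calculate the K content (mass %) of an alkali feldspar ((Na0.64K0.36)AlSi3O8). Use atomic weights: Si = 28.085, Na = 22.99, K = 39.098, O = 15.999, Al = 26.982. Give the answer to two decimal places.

Formula mass = 0.64*22.99 + 0.36*39.098 + 1*26.982 + 3*28.085 + 8*15.999 = 268.018 g/mol, of which 14.075 g is K.
So K makes up 14.075/268.018 = 0.0525 of the mass, i.e. 5.25%.

5.25 mass %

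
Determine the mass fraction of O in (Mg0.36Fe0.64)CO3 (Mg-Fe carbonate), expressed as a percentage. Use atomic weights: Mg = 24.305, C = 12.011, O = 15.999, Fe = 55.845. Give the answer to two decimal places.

Formula mass = 0.36·24.305 + 0.64·55.845 + 1·12.011 + 3·15.999 = 104.499 g/mol, of which 47.997 g is O.
So O makes up 47.997/104.499 = 0.4593 of the mass, i.e. 45.93%.

45.93 wt%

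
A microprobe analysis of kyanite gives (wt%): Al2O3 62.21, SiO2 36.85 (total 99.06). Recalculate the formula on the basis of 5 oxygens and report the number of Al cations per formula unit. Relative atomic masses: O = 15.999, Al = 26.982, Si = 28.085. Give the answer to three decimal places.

Al2O3 (M=101.961): mol = 0.61014; Al = 1.22028, O = 1.83042.
SiO2 (M=60.083): mol = 0.61332; Si = 0.61332, O = 1.22664.
ΣO = 3.05706; factor = 5/ΣO = 1.63556.
Al apfu = 1.22028 × 1.63556 = 1.996.

1.996 Al apfu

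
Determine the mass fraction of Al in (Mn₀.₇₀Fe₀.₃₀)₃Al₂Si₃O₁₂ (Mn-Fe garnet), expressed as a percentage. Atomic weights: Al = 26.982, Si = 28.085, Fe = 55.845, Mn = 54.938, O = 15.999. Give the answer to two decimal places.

Formula mass = 2.10·54.938 + 0.90·55.845 + 2·26.982 + 3·28.085 + 12·15.999 = 495.837 g/mol, of which 53.964 g is Al.
So Al makes up 53.964/495.837 = 0.1088 of the mass, i.e. 10.88%.

10.88 mass %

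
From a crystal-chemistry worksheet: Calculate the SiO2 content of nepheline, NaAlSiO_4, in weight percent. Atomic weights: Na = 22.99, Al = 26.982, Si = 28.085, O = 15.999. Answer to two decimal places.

Molar mass of NaAlSiO_4 = 1×22.99 + 1×26.982 + 1×28.085 + 4×15.999 = 142.053 g/mol.
Each formula unit contains 1 Si, equivalent to 1/1 = 1.0000 mol SiO2.
M(SiO2) = 1×28.085 + 2×15.999 = 60.083 g/mol.
Mass of SiO2 per formula unit = 1.0000 × 60.083 = 60.083 g.
SiO2 wt% = 60.083 / 142.053 × 100 = 42.30%.

42.30 wt%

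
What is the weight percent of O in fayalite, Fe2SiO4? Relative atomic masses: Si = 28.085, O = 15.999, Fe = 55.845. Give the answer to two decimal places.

31.41 weight percent

M(Fe2SiO4) = 203.771 g/mol.
O contributes 4 × 15.999 = 63.996 g per mole.
63.996/203.771 = 0.3141 → 31.41%.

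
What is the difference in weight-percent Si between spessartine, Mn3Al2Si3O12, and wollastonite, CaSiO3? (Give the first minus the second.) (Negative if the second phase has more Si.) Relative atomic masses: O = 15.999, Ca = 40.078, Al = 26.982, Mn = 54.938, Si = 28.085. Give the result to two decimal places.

M(Mn3Al2Si3O12) = 495.021 g/mol, so wt% Si = 84.255/495.021 × 100 = 17.02%.
M(CaSiO3) = 116.160 g/mol, so wt% Si = 28.085/116.160 × 100 = 24.18%.
17.02 − 24.18 = -7.16 pp.

-7.16 percentage points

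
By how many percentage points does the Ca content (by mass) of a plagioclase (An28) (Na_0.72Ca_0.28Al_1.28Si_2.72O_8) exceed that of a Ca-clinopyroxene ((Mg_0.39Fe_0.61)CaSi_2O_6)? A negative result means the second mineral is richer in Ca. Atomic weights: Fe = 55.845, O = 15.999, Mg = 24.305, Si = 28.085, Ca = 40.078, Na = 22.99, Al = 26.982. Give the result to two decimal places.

-12.79 percentage points

Ca in Na_0.72Ca_0.28Al_1.28Si_2.72O_8: molar mass 266.695 g/mol; 0.28×40.078 = 11.222 g → 4.21 wt%.
Ca in (Mg_0.39Fe_0.61)CaSi_2O_6: molar mass 235.786 g/mol; 1×40.078 = 40.078 g → 17.00 wt%.
Difference = 4.21 − 17.00 = -12.79 percentage points.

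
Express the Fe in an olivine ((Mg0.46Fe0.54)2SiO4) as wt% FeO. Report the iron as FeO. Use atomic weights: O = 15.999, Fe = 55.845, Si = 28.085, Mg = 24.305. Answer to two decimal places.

Molar mass of (Mg0.46Fe0.54)2SiO4 = 0.92*24.305 + 1.08*55.845 + 1*28.085 + 4*15.999 = 174.754 g/mol.
Each formula unit contains 1.08 Fe, equivalent to 1.08/1 = 1.0800 mol FeO.
M(FeO) = 1×55.845 + 1×15.999 = 71.844 g/mol.
Mass of FeO per formula unit = 1.0800 × 71.844 = 77.592 g.
FeO wt% = 77.592 / 174.754 × 100 = 44.40%.

44.40 wt%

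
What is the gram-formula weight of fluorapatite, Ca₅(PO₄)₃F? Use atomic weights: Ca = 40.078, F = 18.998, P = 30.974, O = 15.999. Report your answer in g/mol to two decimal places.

The formula mass is the sum 5×40.078 + 3×30.974 + 12×15.999 + 1×18.998.

504.30 g/mol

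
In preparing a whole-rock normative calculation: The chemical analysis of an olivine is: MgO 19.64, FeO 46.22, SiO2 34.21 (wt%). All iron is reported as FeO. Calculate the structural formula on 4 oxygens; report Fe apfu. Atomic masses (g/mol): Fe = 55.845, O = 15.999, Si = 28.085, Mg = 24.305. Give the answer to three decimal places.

MgO (M=40.304): mol = 0.48730; Mg = 0.48730, O = 0.48730.
FeO (M=71.844): mol = 0.64334; Fe = 0.64334, O = 0.64334.
SiO2 (M=60.083): mol = 0.56938; Si = 0.56938, O = 1.13876.
ΣO = 2.26940; factor = 4/ΣO = 1.76258.
Fe apfu = 0.64334 × 1.76258 = 1.134.

1.134 Fe apfu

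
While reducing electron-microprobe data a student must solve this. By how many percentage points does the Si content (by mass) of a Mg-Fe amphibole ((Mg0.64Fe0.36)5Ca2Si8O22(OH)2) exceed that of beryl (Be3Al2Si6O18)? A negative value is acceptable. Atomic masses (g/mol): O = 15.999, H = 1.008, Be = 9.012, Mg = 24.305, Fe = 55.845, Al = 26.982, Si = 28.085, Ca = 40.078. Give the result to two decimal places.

-5.50 percentage points

M((Mg0.64Fe0.36)5Ca2Si8O22(OH)2) = 869.125 g/mol, so wt% Si = 224.680/869.125 × 100 = 25.85%.
M(Be3Al2Si6O18) = 537.492 g/mol, so wt% Si = 168.510/537.492 × 100 = 31.35%.
25.85 − 31.35 = -5.50 pp.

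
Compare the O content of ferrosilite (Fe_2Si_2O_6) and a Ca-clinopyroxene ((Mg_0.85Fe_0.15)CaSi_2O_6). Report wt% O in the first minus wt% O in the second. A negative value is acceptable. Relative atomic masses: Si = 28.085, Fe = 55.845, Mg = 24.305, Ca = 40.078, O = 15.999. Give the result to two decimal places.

-7.00 percentage points

O in Fe_2Si_2O_6: molar mass 263.854 g/mol; 6×15.999 = 95.994 g → 36.38 wt%.
O in (Mg_0.85Fe_0.15)CaSi_2O_6: molar mass 221.278 g/mol; 6×15.999 = 95.994 g → 43.38 wt%.
Difference = 36.38 − 43.38 = -7.00 percentage points.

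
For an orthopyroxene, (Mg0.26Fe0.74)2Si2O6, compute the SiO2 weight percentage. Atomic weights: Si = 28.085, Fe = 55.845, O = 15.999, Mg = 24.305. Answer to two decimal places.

48.56 wt%

M((Mg0.26Fe0.74)2Si2O6) = 247.453 g/mol; M(SiO2) = 60.083 g/mol.
Moles SiO2 per formula unit = 2 Si ÷ 1 = 2.0000.
SiO2 fraction = (2.0000 × 60.083) / 247.453 = 120.166/247.453 = 0.4856.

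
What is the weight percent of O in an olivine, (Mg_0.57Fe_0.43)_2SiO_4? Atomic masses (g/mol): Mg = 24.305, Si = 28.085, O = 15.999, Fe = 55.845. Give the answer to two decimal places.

38.13 weight percent

Molar mass of (Mg_0.57Fe_0.43)_2SiO_4: 1.14*24.305 + 0.86*55.845 + 1*28.085 + 4*15.999 = 167.815 g/mol.
Mass of O per formula unit: 4 × 15.999 = 63.996 g.
Weight fraction O = 63.996 / 167.815 = 0.3813.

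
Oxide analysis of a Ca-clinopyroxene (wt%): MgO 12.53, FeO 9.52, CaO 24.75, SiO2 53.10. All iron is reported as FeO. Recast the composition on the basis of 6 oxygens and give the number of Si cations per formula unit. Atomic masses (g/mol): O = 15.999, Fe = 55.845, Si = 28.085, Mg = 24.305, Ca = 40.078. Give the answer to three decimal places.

MgO (M=40.304): mol = 0.31089; Mg = 0.31089, O = 0.31089.
FeO (M=71.844): mol = 0.13251; Fe = 0.13251, O = 0.13251.
CaO (M=56.077): mol = 0.44136; Ca = 0.44136, O = 0.44136.
SiO2 (M=60.083): mol = 0.88378; Si = 0.88378, O = 1.76756.
ΣO = 2.65232; factor = 6/ΣO = 2.26217.
Si apfu = 0.88378 × 2.26217 = 1.999.

1.999 Si apfu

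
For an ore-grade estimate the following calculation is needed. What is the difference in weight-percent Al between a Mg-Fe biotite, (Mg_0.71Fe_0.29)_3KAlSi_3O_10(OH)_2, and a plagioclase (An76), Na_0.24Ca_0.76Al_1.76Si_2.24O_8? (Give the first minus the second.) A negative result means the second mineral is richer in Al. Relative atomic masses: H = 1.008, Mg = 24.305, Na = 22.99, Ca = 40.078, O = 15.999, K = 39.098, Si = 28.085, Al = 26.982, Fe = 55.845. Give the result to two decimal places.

-11.24 percentage points

Al in (Mg_0.71Fe_0.29)_3KAlSi_3O_10(OH)_2: molar mass 444.694 g/mol; 1×26.982 = 26.982 g → 6.07 wt%.
Al in Na_0.24Ca_0.76Al_1.76Si_2.24O_8: molar mass 274.368 g/mol; 1.76×26.982 = 47.488 g → 17.31 wt%.
Difference = 6.07 − 17.31 = -11.24 percentage points.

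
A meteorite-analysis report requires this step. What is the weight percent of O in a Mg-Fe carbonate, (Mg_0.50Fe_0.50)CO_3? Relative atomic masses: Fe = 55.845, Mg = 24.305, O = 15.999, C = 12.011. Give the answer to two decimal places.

Formula mass = 0.50·24.305 + 0.50·55.845 + 1·12.011 + 3·15.999 = 100.083 g/mol, of which 47.997 g is O.
So O makes up 47.997/100.083 = 0.4796 of the mass, i.e. 47.96%.

47.96 wt%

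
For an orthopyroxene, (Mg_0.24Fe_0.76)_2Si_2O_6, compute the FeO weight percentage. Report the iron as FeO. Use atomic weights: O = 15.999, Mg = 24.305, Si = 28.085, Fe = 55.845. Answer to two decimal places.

Molar mass of (Mg_0.24Fe_0.76)_2Si_2O_6 = 0.48·24.305 + 1.52·55.845 + 2·28.085 + 6·15.999 = 248.715 g/mol.
Each formula unit contains 1.52 Fe, equivalent to 1.52/1 = 1.5200 mol FeO.
M(FeO) = 1×55.845 + 1×15.999 = 71.844 g/mol.
Mass of FeO per formula unit = 1.5200 × 71.844 = 109.203 g.
FeO wt% = 109.203 / 248.715 × 100 = 43.91%.

43.91 wt%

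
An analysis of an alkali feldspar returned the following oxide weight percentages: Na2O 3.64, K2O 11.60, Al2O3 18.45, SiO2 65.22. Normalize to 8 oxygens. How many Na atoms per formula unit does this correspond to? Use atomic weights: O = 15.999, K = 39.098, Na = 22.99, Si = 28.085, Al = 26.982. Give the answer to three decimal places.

0.325 Na apfu

3.64 wt% Na2O ÷ 61.979 g/mol = 0.05873 mol, giving 0.11746 Na and 0.05873 O.
11.60 wt% K2O ÷ 94.195 g/mol = 0.12315 mol, giving 0.24630 K and 0.12315 O.
18.45 wt% Al2O3 ÷ 101.961 g/mol = 0.18095 mol, giving 0.36190 Al and 0.54285 O.
65.22 wt% SiO2 ÷ 60.083 g/mol = 1.08550 mol, giving 1.08550 Si and 2.17100 O.
Oxygen sums to 2.89573; scaling by 8/2.89573 = 2.76269 puts the formula on 8 O.
Na: 0.11746 × 2.76269 = 0.325 atoms per formula unit.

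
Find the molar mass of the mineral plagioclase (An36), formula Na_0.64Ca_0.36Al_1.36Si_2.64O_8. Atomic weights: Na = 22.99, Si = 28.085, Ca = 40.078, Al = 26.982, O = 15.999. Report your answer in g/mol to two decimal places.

M = 0.64·22.99 + 0.36·40.078 + 1.36·26.982 + 2.64·28.085 + 8·15.999

267.97 g/mol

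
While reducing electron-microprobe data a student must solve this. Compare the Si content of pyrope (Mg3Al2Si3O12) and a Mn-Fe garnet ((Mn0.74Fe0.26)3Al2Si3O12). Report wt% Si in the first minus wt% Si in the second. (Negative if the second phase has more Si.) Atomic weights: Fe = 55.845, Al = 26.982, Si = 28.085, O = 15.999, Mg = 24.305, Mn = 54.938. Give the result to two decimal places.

M(Mg3Al2Si3O12) = 403.122 g/mol, so wt% Si = 84.255/403.122 × 100 = 20.90%.
M((Mn0.74Fe0.26)3Al2Si3O12) = 495.728 g/mol, so wt% Si = 84.255/495.728 × 100 = 17.00%.
20.90 − 17.00 = 3.90 pp.

3.90 percentage points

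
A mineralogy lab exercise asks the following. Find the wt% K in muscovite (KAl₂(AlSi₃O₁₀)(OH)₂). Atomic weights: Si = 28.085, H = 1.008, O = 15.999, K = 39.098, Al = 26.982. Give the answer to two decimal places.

9.82 mass %

Molar mass of KAl₂(AlSi₃O₁₀)(OH)₂: 1×39.098 + 3×26.982 + 3×28.085 + 12×15.999 + 2×1.008 = 398.303 g/mol.
Mass of K per formula unit: 1 × 39.098 = 39.098 g.
Weight fraction K = 39.098 / 398.303 = 0.0982.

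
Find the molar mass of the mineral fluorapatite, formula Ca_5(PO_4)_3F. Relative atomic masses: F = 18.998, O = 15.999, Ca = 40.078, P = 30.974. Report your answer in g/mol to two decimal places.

The formula mass is the sum 5*40.078 + 3*30.974 + 12*15.999 + 1*18.998.

504.30 g/mol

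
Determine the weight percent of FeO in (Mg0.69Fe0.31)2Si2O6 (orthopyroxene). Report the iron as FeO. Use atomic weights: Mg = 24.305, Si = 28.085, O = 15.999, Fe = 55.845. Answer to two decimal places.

20.22 wt%

Molar mass of (Mg0.69Fe0.31)2Si2O6 = 1.38*24.305 + 0.62*55.845 + 2*28.085 + 6*15.999 = 220.329 g/mol.
Each formula unit contains 0.62 Fe, equivalent to 0.62/1 = 0.6200 mol FeO.
M(FeO) = 1×55.845 + 1×15.999 = 71.844 g/mol.
Mass of FeO per formula unit = 0.6200 × 71.844 = 44.543 g.
FeO wt% = 44.543 / 220.329 × 100 = 20.22%.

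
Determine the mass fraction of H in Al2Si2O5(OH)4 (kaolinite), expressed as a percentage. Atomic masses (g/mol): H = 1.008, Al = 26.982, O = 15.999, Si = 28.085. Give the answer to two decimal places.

1.56 mass %

Formula mass = 2×26.982 + 2×28.085 + 9×15.999 + 4×1.008 = 258.157 g/mol, of which 4.032 g is H.
So H makes up 4.032/258.157 = 0.0156 of the mass, i.e. 1.56%.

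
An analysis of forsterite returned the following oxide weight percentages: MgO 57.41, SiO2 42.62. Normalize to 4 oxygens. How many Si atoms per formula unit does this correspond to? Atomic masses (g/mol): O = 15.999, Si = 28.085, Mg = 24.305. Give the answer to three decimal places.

0.998 Si apfu

MgO: 57.41/40.304 = 1.42442 mol → 1.42442 mol Mg, 1.42442 mol O.
SiO2: 42.62/60.083 = 0.70935 mol → 0.70935 mol Si, 1.41870 mol O.
Total oxygen = 2.84312 mol. Normalization factor = 4/2.84312 = 1.40691.
Si per 4 O = 0.70935 × 1.40691 = 0.998.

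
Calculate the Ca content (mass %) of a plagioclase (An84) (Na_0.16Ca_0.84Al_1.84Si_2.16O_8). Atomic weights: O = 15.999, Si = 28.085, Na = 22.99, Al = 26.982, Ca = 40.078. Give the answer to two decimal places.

M(Na_0.16Ca_0.84Al_1.84Si_2.16O_8) = 275.646 g/mol.
Ca contributes 0.84 × 40.078 = 33.666 g per mole.
33.666/275.646 = 0.1221 → 12.21%.

12.21 mass %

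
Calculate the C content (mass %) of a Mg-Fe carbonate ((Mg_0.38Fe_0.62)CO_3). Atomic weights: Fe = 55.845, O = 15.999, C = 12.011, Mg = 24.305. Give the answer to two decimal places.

11.56 mass %

Formula mass = 0.38*24.305 + 0.62*55.845 + 1*12.011 + 3*15.999 = 103.868 g/mol, of which 12.011 g is C.
So C makes up 12.011/103.868 = 0.1156 of the mass, i.e. 11.56%.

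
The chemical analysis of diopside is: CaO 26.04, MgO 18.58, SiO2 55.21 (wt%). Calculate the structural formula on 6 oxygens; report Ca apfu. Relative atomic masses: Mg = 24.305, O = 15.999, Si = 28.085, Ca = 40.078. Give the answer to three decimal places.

26.04 wt% CaO ÷ 56.077 g/mol = 0.46436 mol, giving 0.46436 Ca and 0.46436 O.
18.58 wt% MgO ÷ 40.304 g/mol = 0.46100 mol, giving 0.46100 Mg and 0.46100 O.
55.21 wt% SiO2 ÷ 60.083 g/mol = 0.91890 mol, giving 0.91890 Si and 1.83780 O.
Oxygen sums to 2.76316; scaling by 6/2.76316 = 2.17143 puts the formula on 6 O.
Ca: 0.46436 × 2.17143 = 1.008 atoms per formula unit.

1.008 Ca apfu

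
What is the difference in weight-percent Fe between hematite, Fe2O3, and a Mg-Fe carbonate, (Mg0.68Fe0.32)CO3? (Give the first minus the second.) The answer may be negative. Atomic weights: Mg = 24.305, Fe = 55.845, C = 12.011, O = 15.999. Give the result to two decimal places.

M(Fe2O3) = 159.687 g/mol, so wt% Fe = 111.690/159.687 × 100 = 69.94%.
M((Mg0.68Fe0.32)CO3) = 94.406 g/mol, so wt% Fe = 17.870/94.406 × 100 = 18.93%.
69.94 − 18.93 = 51.01 pp.

51.01 percentage points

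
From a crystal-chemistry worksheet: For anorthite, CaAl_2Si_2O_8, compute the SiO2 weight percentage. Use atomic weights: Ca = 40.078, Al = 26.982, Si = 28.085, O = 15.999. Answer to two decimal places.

43.19 wt%

Formula mass = 278.204 g/mol.
2 Si → 2.0000 mol SiO2 per formula unit; M(SiO2) = 60.083, so SiO2 mass = 120.166 g.
120.166/278.204 × 100 = 43.19 wt%.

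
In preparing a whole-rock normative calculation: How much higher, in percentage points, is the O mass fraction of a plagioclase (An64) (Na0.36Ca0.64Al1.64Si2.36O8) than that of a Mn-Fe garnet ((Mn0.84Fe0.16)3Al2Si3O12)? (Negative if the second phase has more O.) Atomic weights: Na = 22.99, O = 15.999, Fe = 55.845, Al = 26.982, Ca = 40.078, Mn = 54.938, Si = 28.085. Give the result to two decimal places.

8.23 percentage points

First mineral: 127.992 g O in 272.449 g formula = 46.98 wt% O.
Second mineral: 191.988 g O in 495.456 g formula = 38.75 wt% O.
46.98% − 38.75% gives a difference of 8.23 percentage points.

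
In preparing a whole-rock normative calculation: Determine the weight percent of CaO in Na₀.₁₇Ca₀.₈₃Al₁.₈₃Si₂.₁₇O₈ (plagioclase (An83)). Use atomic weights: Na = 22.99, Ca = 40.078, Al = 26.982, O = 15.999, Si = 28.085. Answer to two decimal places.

Molar mass of Na₀.₁₇Ca₀.₈₃Al₁.₈₃Si₂.₁₇O₈ = 0.17·22.99 + 0.83·40.078 + 1.83·26.982 + 2.17·28.085 + 8·15.999 = 275.487 g/mol.
Each formula unit contains 0.83 Ca, equivalent to 0.83/1 = 0.8300 mol CaO.
M(CaO) = 1×40.078 + 1×15.999 = 56.077 g/mol.
Mass of CaO per formula unit = 0.8300 × 56.077 = 46.544 g.
CaO wt% = 46.544 / 275.487 × 100 = 16.90%.

16.90 wt%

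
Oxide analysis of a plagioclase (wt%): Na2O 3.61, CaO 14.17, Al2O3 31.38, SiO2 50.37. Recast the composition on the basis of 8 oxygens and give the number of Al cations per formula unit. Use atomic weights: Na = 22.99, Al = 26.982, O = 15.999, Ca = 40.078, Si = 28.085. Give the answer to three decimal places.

1.692 Al apfu

Na2O (M=61.979): mol = 0.05825; Na = 0.11650, O = 0.05825.
CaO (M=56.077): mol = 0.25269; Ca = 0.25269, O = 0.25269.
Al2O3 (M=101.961): mol = 0.30776; Al = 0.61552, O = 0.92328.
SiO2 (M=60.083): mol = 0.83834; Si = 0.83834, O = 1.67668.
ΣO = 2.91090; factor = 8/ΣO = 2.74829.
Al apfu = 0.61552 × 2.74829 = 1.692.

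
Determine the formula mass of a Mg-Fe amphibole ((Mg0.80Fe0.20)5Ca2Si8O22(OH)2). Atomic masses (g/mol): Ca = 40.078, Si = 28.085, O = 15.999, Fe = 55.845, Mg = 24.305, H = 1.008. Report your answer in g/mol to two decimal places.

843.89 g/mol

M = 4·24.305 + 1·55.845 + 2·40.078 + 8·28.085 + 24·15.999 + 2·1.008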